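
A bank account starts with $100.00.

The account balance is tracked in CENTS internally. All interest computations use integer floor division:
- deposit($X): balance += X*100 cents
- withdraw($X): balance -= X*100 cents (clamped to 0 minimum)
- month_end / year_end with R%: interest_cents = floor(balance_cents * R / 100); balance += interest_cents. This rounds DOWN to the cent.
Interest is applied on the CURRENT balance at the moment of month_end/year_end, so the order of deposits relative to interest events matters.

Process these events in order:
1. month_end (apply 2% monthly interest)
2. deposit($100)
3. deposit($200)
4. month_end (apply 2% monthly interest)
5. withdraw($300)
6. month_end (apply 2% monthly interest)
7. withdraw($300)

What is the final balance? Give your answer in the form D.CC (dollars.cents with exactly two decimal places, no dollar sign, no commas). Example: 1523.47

After 1 (month_end (apply 2% monthly interest)): balance=$102.00 total_interest=$2.00
After 2 (deposit($100)): balance=$202.00 total_interest=$2.00
After 3 (deposit($200)): balance=$402.00 total_interest=$2.00
After 4 (month_end (apply 2% monthly interest)): balance=$410.04 total_interest=$10.04
After 5 (withdraw($300)): balance=$110.04 total_interest=$10.04
After 6 (month_end (apply 2% monthly interest)): balance=$112.24 total_interest=$12.24
After 7 (withdraw($300)): balance=$0.00 total_interest=$12.24

Answer: 0.00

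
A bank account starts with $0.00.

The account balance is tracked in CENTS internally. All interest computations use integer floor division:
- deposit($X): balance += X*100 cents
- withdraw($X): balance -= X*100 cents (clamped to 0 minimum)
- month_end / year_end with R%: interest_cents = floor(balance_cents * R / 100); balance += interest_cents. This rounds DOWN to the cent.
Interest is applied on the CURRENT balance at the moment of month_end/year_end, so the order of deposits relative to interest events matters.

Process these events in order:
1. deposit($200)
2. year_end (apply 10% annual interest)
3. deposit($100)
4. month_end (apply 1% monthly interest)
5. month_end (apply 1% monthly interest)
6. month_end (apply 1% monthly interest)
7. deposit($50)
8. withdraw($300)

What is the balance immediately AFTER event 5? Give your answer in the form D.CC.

After 1 (deposit($200)): balance=$200.00 total_interest=$0.00
After 2 (year_end (apply 10% annual interest)): balance=$220.00 total_interest=$20.00
After 3 (deposit($100)): balance=$320.00 total_interest=$20.00
After 4 (month_end (apply 1% monthly interest)): balance=$323.20 total_interest=$23.20
After 5 (month_end (apply 1% monthly interest)): balance=$326.43 total_interest=$26.43

Answer: 326.43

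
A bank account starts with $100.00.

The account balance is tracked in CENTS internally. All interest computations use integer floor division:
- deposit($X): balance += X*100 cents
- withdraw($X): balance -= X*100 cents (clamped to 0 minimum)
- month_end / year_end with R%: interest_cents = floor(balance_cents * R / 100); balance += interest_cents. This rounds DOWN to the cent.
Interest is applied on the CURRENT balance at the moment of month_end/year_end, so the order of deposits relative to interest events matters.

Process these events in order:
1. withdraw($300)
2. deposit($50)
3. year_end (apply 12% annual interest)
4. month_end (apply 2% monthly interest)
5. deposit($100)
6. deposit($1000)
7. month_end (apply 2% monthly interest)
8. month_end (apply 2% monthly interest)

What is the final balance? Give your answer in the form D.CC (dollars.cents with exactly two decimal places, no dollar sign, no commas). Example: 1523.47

After 1 (withdraw($300)): balance=$0.00 total_interest=$0.00
After 2 (deposit($50)): balance=$50.00 total_interest=$0.00
After 3 (year_end (apply 12% annual interest)): balance=$56.00 total_interest=$6.00
After 4 (month_end (apply 2% monthly interest)): balance=$57.12 total_interest=$7.12
After 5 (deposit($100)): balance=$157.12 total_interest=$7.12
After 6 (deposit($1000)): balance=$1157.12 total_interest=$7.12
After 7 (month_end (apply 2% monthly interest)): balance=$1180.26 total_interest=$30.26
After 8 (month_end (apply 2% monthly interest)): balance=$1203.86 total_interest=$53.86

Answer: 1203.86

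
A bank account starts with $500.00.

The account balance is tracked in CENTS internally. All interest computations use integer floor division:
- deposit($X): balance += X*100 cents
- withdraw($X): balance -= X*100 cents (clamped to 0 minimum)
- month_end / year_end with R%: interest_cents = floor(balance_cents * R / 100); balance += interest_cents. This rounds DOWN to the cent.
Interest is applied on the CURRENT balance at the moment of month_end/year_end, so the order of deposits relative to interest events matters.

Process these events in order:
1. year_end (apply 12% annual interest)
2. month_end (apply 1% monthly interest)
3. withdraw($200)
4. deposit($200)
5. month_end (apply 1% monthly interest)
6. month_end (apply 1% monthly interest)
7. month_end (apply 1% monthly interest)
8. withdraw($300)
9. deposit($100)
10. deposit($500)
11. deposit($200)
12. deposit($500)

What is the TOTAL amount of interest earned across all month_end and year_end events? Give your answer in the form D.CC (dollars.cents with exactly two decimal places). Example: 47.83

Answer: 82.72

Derivation:
After 1 (year_end (apply 12% annual interest)): balance=$560.00 total_interest=$60.00
After 2 (month_end (apply 1% monthly interest)): balance=$565.60 total_interest=$65.60
After 3 (withdraw($200)): balance=$365.60 total_interest=$65.60
After 4 (deposit($200)): balance=$565.60 total_interest=$65.60
After 5 (month_end (apply 1% monthly interest)): balance=$571.25 total_interest=$71.25
After 6 (month_end (apply 1% monthly interest)): balance=$576.96 total_interest=$76.96
After 7 (month_end (apply 1% monthly interest)): balance=$582.72 total_interest=$82.72
After 8 (withdraw($300)): balance=$282.72 total_interest=$82.72
After 9 (deposit($100)): balance=$382.72 total_interest=$82.72
After 10 (deposit($500)): balance=$882.72 total_interest=$82.72
After 11 (deposit($200)): balance=$1082.72 total_interest=$82.72
After 12 (deposit($500)): balance=$1582.72 total_interest=$82.72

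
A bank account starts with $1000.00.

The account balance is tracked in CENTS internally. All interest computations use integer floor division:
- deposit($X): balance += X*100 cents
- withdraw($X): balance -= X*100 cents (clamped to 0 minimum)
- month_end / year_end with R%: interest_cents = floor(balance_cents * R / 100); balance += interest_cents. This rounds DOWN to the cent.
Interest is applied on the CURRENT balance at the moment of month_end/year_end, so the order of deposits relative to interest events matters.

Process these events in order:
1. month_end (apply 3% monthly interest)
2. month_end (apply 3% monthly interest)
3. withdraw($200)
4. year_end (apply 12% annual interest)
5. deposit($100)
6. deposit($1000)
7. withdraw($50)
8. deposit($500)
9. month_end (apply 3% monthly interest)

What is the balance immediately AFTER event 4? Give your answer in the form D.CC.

Answer: 964.20

Derivation:
After 1 (month_end (apply 3% monthly interest)): balance=$1030.00 total_interest=$30.00
After 2 (month_end (apply 3% monthly interest)): balance=$1060.90 total_interest=$60.90
After 3 (withdraw($200)): balance=$860.90 total_interest=$60.90
After 4 (year_end (apply 12% annual interest)): balance=$964.20 total_interest=$164.20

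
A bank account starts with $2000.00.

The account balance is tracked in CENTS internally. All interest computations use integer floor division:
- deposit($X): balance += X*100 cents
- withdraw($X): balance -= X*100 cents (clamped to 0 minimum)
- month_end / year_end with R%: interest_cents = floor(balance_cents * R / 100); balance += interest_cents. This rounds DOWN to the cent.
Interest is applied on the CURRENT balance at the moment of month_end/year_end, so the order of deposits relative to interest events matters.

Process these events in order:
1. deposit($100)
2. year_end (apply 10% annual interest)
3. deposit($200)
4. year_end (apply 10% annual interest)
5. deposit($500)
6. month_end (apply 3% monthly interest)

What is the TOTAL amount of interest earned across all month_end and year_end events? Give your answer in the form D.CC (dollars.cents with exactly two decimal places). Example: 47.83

Answer: 558.83

Derivation:
After 1 (deposit($100)): balance=$2100.00 total_interest=$0.00
After 2 (year_end (apply 10% annual interest)): balance=$2310.00 total_interest=$210.00
After 3 (deposit($200)): balance=$2510.00 total_interest=$210.00
After 4 (year_end (apply 10% annual interest)): balance=$2761.00 total_interest=$461.00
After 5 (deposit($500)): balance=$3261.00 total_interest=$461.00
After 6 (month_end (apply 3% monthly interest)): balance=$3358.83 total_interest=$558.83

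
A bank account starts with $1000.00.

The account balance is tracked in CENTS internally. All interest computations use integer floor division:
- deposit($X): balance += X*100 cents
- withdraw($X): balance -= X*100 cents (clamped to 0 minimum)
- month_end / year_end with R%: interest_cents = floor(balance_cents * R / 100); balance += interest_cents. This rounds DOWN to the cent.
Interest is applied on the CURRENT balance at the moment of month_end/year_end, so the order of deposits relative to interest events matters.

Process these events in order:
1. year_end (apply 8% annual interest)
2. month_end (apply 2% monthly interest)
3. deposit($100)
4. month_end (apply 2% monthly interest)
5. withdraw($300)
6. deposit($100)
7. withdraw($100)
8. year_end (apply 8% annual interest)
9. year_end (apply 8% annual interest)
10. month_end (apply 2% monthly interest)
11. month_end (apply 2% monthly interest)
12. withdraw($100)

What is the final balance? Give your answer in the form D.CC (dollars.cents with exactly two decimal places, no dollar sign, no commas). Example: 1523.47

Answer: 1023.26

Derivation:
After 1 (year_end (apply 8% annual interest)): balance=$1080.00 total_interest=$80.00
After 2 (month_end (apply 2% monthly interest)): balance=$1101.60 total_interest=$101.60
After 3 (deposit($100)): balance=$1201.60 total_interest=$101.60
After 4 (month_end (apply 2% monthly interest)): balance=$1225.63 total_interest=$125.63
After 5 (withdraw($300)): balance=$925.63 total_interest=$125.63
After 6 (deposit($100)): balance=$1025.63 total_interest=$125.63
After 7 (withdraw($100)): balance=$925.63 total_interest=$125.63
After 8 (year_end (apply 8% annual interest)): balance=$999.68 total_interest=$199.68
After 9 (year_end (apply 8% annual interest)): balance=$1079.65 total_interest=$279.65
After 10 (month_end (apply 2% monthly interest)): balance=$1101.24 total_interest=$301.24
After 11 (month_end (apply 2% monthly interest)): balance=$1123.26 total_interest=$323.26
After 12 (withdraw($100)): balance=$1023.26 total_interest=$323.26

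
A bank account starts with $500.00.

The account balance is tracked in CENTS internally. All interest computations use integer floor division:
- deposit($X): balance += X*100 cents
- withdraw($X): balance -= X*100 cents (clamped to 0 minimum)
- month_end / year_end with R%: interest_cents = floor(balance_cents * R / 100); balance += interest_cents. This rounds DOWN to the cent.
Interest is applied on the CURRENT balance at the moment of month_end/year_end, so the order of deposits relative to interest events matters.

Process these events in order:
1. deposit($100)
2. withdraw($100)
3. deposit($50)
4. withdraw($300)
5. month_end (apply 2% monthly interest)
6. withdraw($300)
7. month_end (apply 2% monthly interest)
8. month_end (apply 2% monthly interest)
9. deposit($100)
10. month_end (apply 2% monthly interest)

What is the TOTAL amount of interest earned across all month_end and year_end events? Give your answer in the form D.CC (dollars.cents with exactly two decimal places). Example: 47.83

After 1 (deposit($100)): balance=$600.00 total_interest=$0.00
After 2 (withdraw($100)): balance=$500.00 total_interest=$0.00
After 3 (deposit($50)): balance=$550.00 total_interest=$0.00
After 4 (withdraw($300)): balance=$250.00 total_interest=$0.00
After 5 (month_end (apply 2% monthly interest)): balance=$255.00 total_interest=$5.00
After 6 (withdraw($300)): balance=$0.00 total_interest=$5.00
After 7 (month_end (apply 2% monthly interest)): balance=$0.00 total_interest=$5.00
After 8 (month_end (apply 2% monthly interest)): balance=$0.00 total_interest=$5.00
After 9 (deposit($100)): balance=$100.00 total_interest=$5.00
After 10 (month_end (apply 2% monthly interest)): balance=$102.00 total_interest=$7.00

Answer: 7.00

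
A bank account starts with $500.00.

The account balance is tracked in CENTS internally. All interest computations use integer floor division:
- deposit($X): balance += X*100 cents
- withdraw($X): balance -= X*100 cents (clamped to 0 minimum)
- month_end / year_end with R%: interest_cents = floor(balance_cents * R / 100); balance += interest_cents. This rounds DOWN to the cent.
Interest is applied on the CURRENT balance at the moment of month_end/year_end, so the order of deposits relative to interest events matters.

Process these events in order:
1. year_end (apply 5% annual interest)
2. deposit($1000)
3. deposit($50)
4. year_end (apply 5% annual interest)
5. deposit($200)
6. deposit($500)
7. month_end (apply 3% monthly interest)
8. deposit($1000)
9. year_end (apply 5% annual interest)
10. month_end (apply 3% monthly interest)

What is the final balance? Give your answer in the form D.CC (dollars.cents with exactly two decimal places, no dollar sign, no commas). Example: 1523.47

Answer: 3703.43

Derivation:
After 1 (year_end (apply 5% annual interest)): balance=$525.00 total_interest=$25.00
After 2 (deposit($1000)): balance=$1525.00 total_interest=$25.00
After 3 (deposit($50)): balance=$1575.00 total_interest=$25.00
After 4 (year_end (apply 5% annual interest)): balance=$1653.75 total_interest=$103.75
After 5 (deposit($200)): balance=$1853.75 total_interest=$103.75
After 6 (deposit($500)): balance=$2353.75 total_interest=$103.75
After 7 (month_end (apply 3% monthly interest)): balance=$2424.36 total_interest=$174.36
After 8 (deposit($1000)): balance=$3424.36 total_interest=$174.36
After 9 (year_end (apply 5% annual interest)): balance=$3595.57 total_interest=$345.57
After 10 (month_end (apply 3% monthly interest)): balance=$3703.43 total_interest=$453.43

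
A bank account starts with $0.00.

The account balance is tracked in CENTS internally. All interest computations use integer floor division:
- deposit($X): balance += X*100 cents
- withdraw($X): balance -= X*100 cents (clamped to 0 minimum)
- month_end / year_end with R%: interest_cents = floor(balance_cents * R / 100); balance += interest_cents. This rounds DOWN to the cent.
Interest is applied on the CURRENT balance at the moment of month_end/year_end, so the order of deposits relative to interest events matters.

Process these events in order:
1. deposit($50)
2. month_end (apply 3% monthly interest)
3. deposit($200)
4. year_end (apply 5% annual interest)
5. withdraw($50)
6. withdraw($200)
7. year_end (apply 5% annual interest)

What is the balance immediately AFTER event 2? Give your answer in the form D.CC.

Answer: 51.50

Derivation:
After 1 (deposit($50)): balance=$50.00 total_interest=$0.00
After 2 (month_end (apply 3% monthly interest)): balance=$51.50 total_interest=$1.50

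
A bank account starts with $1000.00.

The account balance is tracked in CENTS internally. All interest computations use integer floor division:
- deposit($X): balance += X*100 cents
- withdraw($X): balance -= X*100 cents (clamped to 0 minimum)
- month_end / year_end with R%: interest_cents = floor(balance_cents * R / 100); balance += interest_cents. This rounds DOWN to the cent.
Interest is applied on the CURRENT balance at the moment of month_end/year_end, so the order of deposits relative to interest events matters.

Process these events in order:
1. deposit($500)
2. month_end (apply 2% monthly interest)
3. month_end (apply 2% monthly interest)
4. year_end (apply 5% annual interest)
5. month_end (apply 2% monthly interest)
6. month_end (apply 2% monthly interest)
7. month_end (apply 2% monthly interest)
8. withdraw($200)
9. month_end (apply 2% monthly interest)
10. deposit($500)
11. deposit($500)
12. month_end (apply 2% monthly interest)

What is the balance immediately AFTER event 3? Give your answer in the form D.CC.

Answer: 1560.60

Derivation:
After 1 (deposit($500)): balance=$1500.00 total_interest=$0.00
After 2 (month_end (apply 2% monthly interest)): balance=$1530.00 total_interest=$30.00
After 3 (month_end (apply 2% monthly interest)): balance=$1560.60 total_interest=$60.60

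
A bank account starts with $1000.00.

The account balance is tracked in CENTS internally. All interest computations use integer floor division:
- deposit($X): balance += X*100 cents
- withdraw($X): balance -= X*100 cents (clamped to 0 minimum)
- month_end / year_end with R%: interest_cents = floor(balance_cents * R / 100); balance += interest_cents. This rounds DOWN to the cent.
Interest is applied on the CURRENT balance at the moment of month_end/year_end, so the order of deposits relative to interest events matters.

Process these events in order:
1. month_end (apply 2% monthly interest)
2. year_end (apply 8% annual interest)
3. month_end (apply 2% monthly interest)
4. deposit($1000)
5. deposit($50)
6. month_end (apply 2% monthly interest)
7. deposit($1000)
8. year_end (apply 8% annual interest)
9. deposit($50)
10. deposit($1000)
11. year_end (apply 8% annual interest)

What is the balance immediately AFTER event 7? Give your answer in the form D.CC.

After 1 (month_end (apply 2% monthly interest)): balance=$1020.00 total_interest=$20.00
After 2 (year_end (apply 8% annual interest)): balance=$1101.60 total_interest=$101.60
After 3 (month_end (apply 2% monthly interest)): balance=$1123.63 total_interest=$123.63
After 4 (deposit($1000)): balance=$2123.63 total_interest=$123.63
After 5 (deposit($50)): balance=$2173.63 total_interest=$123.63
After 6 (month_end (apply 2% monthly interest)): balance=$2217.10 total_interest=$167.10
After 7 (deposit($1000)): balance=$3217.10 total_interest=$167.10

Answer: 3217.10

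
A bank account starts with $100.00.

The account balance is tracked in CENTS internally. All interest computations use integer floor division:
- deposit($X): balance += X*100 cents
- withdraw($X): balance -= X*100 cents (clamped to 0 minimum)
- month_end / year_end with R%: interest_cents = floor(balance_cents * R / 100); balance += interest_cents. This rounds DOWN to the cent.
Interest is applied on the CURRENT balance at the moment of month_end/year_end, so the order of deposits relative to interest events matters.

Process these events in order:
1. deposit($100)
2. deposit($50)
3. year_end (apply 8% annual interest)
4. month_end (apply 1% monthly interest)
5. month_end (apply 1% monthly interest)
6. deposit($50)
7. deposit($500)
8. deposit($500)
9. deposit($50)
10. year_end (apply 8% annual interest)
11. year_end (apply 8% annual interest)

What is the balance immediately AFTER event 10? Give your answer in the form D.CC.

After 1 (deposit($100)): balance=$200.00 total_interest=$0.00
After 2 (deposit($50)): balance=$250.00 total_interest=$0.00
After 3 (year_end (apply 8% annual interest)): balance=$270.00 total_interest=$20.00
After 4 (month_end (apply 1% monthly interest)): balance=$272.70 total_interest=$22.70
After 5 (month_end (apply 1% monthly interest)): balance=$275.42 total_interest=$25.42
After 6 (deposit($50)): balance=$325.42 total_interest=$25.42
After 7 (deposit($500)): balance=$825.42 total_interest=$25.42
After 8 (deposit($500)): balance=$1325.42 total_interest=$25.42
After 9 (deposit($50)): balance=$1375.42 total_interest=$25.42
After 10 (year_end (apply 8% annual interest)): balance=$1485.45 total_interest=$135.45

Answer: 1485.45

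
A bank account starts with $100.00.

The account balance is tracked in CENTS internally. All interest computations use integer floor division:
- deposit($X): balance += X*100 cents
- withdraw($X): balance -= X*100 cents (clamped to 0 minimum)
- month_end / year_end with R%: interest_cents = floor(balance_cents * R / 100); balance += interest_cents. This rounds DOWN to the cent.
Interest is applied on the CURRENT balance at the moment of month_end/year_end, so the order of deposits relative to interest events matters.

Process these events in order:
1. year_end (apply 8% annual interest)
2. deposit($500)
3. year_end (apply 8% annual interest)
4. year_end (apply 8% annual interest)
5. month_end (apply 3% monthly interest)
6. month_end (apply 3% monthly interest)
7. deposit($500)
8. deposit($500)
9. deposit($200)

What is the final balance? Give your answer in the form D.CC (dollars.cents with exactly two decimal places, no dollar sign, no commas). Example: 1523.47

Answer: 1952.35

Derivation:
After 1 (year_end (apply 8% annual interest)): balance=$108.00 total_interest=$8.00
After 2 (deposit($500)): balance=$608.00 total_interest=$8.00
After 3 (year_end (apply 8% annual interest)): balance=$656.64 total_interest=$56.64
After 4 (year_end (apply 8% annual interest)): balance=$709.17 total_interest=$109.17
After 5 (month_end (apply 3% monthly interest)): balance=$730.44 total_interest=$130.44
After 6 (month_end (apply 3% monthly interest)): balance=$752.35 total_interest=$152.35
After 7 (deposit($500)): balance=$1252.35 total_interest=$152.35
After 8 (deposit($500)): balance=$1752.35 total_interest=$152.35
After 9 (deposit($200)): balance=$1952.35 total_interest=$152.35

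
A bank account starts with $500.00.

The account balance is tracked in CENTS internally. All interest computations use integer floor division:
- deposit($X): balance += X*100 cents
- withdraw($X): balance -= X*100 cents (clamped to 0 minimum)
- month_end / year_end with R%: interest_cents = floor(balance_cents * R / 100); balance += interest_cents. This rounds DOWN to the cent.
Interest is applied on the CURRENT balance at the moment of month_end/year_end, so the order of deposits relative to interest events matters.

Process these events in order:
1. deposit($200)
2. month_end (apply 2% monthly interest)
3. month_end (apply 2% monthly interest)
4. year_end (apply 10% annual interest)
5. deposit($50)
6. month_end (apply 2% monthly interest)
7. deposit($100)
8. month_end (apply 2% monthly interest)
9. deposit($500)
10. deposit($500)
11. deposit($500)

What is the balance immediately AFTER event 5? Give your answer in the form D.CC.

After 1 (deposit($200)): balance=$700.00 total_interest=$0.00
After 2 (month_end (apply 2% monthly interest)): balance=$714.00 total_interest=$14.00
After 3 (month_end (apply 2% monthly interest)): balance=$728.28 total_interest=$28.28
After 4 (year_end (apply 10% annual interest)): balance=$801.10 total_interest=$101.10
After 5 (deposit($50)): balance=$851.10 total_interest=$101.10

Answer: 851.10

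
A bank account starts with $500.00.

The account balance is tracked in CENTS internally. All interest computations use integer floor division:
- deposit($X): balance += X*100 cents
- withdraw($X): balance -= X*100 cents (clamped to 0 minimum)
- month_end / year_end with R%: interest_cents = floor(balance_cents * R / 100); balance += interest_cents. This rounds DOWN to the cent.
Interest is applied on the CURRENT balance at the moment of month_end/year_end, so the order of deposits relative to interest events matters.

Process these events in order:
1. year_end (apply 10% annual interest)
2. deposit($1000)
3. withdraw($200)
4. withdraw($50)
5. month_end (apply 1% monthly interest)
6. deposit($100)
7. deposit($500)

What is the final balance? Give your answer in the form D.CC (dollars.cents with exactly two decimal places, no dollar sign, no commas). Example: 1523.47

Answer: 1913.00

Derivation:
After 1 (year_end (apply 10% annual interest)): balance=$550.00 total_interest=$50.00
After 2 (deposit($1000)): balance=$1550.00 total_interest=$50.00
After 3 (withdraw($200)): balance=$1350.00 total_interest=$50.00
After 4 (withdraw($50)): balance=$1300.00 total_interest=$50.00
After 5 (month_end (apply 1% monthly interest)): balance=$1313.00 total_interest=$63.00
After 6 (deposit($100)): balance=$1413.00 total_interest=$63.00
After 7 (deposit($500)): balance=$1913.00 total_interest=$63.00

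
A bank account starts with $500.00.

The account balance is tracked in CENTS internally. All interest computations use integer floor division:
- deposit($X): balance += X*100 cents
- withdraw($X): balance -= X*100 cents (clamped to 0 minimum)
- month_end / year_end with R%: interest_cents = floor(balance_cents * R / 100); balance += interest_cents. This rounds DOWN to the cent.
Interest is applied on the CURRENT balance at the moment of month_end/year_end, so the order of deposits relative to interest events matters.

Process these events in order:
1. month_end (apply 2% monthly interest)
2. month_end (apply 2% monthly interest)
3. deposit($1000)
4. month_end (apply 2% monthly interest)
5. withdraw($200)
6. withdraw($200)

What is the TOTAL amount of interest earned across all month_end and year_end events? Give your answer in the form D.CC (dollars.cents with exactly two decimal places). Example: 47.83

After 1 (month_end (apply 2% monthly interest)): balance=$510.00 total_interest=$10.00
After 2 (month_end (apply 2% monthly interest)): balance=$520.20 total_interest=$20.20
After 3 (deposit($1000)): balance=$1520.20 total_interest=$20.20
After 4 (month_end (apply 2% monthly interest)): balance=$1550.60 total_interest=$50.60
After 5 (withdraw($200)): balance=$1350.60 total_interest=$50.60
After 6 (withdraw($200)): balance=$1150.60 total_interest=$50.60

Answer: 50.60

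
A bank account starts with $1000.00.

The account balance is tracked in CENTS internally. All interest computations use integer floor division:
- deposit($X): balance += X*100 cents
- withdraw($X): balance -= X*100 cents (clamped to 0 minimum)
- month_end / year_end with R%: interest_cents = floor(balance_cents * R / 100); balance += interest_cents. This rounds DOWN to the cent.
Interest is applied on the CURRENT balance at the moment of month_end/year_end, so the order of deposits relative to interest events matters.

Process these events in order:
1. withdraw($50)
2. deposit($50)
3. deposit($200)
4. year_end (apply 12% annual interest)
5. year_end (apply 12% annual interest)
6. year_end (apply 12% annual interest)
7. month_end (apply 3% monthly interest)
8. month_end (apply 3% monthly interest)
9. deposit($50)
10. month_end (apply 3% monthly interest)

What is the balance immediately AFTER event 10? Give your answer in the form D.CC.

After 1 (withdraw($50)): balance=$950.00 total_interest=$0.00
After 2 (deposit($50)): balance=$1000.00 total_interest=$0.00
After 3 (deposit($200)): balance=$1200.00 total_interest=$0.00
After 4 (year_end (apply 12% annual interest)): balance=$1344.00 total_interest=$144.00
After 5 (year_end (apply 12% annual interest)): balance=$1505.28 total_interest=$305.28
After 6 (year_end (apply 12% annual interest)): balance=$1685.91 total_interest=$485.91
After 7 (month_end (apply 3% monthly interest)): balance=$1736.48 total_interest=$536.48
After 8 (month_end (apply 3% monthly interest)): balance=$1788.57 total_interest=$588.57
After 9 (deposit($50)): balance=$1838.57 total_interest=$588.57
After 10 (month_end (apply 3% monthly interest)): balance=$1893.72 total_interest=$643.72

Answer: 1893.72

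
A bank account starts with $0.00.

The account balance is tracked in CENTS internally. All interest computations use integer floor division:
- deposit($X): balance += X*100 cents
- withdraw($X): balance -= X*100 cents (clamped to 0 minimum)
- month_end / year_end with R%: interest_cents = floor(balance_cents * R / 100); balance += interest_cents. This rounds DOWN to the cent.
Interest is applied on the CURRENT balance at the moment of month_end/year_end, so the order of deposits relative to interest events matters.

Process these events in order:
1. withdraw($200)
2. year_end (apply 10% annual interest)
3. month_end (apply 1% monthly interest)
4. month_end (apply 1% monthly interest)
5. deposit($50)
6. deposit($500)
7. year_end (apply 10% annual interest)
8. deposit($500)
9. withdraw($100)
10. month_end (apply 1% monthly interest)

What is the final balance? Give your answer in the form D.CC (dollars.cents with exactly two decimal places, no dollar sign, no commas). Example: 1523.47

Answer: 1015.05

Derivation:
After 1 (withdraw($200)): balance=$0.00 total_interest=$0.00
After 2 (year_end (apply 10% annual interest)): balance=$0.00 total_interest=$0.00
After 3 (month_end (apply 1% monthly interest)): balance=$0.00 total_interest=$0.00
After 4 (month_end (apply 1% monthly interest)): balance=$0.00 total_interest=$0.00
After 5 (deposit($50)): balance=$50.00 total_interest=$0.00
After 6 (deposit($500)): balance=$550.00 total_interest=$0.00
After 7 (year_end (apply 10% annual interest)): balance=$605.00 total_interest=$55.00
After 8 (deposit($500)): balance=$1105.00 total_interest=$55.00
After 9 (withdraw($100)): balance=$1005.00 total_interest=$55.00
After 10 (month_end (apply 1% monthly interest)): balance=$1015.05 total_interest=$65.05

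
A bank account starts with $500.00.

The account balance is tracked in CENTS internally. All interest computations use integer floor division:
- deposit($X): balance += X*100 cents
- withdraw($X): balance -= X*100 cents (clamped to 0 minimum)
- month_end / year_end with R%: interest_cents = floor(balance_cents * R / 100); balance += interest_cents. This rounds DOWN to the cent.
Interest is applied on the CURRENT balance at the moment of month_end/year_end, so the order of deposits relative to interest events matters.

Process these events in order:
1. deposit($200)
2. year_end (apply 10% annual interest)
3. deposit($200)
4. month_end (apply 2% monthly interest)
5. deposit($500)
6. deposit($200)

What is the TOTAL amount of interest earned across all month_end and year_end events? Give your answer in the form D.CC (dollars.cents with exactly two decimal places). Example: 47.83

After 1 (deposit($200)): balance=$700.00 total_interest=$0.00
After 2 (year_end (apply 10% annual interest)): balance=$770.00 total_interest=$70.00
After 3 (deposit($200)): balance=$970.00 total_interest=$70.00
After 4 (month_end (apply 2% monthly interest)): balance=$989.40 total_interest=$89.40
After 5 (deposit($500)): balance=$1489.40 total_interest=$89.40
After 6 (deposit($200)): balance=$1689.40 total_interest=$89.40

Answer: 89.40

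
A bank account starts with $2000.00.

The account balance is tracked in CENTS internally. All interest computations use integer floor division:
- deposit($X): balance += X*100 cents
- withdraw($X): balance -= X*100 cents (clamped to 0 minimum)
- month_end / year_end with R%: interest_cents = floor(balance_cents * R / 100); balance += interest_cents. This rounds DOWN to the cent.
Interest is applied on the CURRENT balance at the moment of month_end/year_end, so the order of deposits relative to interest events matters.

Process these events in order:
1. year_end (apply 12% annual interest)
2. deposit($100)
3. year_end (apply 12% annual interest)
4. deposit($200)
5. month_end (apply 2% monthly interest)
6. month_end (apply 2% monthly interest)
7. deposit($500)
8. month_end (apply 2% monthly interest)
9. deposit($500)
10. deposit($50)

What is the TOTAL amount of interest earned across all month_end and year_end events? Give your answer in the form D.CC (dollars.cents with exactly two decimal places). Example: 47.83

Answer: 703.44

Derivation:
After 1 (year_end (apply 12% annual interest)): balance=$2240.00 total_interest=$240.00
After 2 (deposit($100)): balance=$2340.00 total_interest=$240.00
After 3 (year_end (apply 12% annual interest)): balance=$2620.80 total_interest=$520.80
After 4 (deposit($200)): balance=$2820.80 total_interest=$520.80
After 5 (month_end (apply 2% monthly interest)): balance=$2877.21 total_interest=$577.21
After 6 (month_end (apply 2% monthly interest)): balance=$2934.75 total_interest=$634.75
After 7 (deposit($500)): balance=$3434.75 total_interest=$634.75
After 8 (month_end (apply 2% monthly interest)): balance=$3503.44 total_interest=$703.44
After 9 (deposit($500)): balance=$4003.44 total_interest=$703.44
After 10 (deposit($50)): balance=$4053.44 total_interest=$703.44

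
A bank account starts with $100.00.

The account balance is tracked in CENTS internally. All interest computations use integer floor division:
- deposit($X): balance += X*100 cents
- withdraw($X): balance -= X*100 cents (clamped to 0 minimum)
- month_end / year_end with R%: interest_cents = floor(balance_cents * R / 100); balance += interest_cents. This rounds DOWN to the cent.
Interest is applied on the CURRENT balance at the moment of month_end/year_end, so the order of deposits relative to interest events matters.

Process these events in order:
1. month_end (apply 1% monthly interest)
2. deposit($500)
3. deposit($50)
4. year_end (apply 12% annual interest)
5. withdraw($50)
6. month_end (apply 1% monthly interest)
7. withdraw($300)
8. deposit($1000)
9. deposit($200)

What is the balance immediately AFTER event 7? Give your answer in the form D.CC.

After 1 (month_end (apply 1% monthly interest)): balance=$101.00 total_interest=$1.00
After 2 (deposit($500)): balance=$601.00 total_interest=$1.00
After 3 (deposit($50)): balance=$651.00 total_interest=$1.00
After 4 (year_end (apply 12% annual interest)): balance=$729.12 total_interest=$79.12
After 5 (withdraw($50)): balance=$679.12 total_interest=$79.12
After 6 (month_end (apply 1% monthly interest)): balance=$685.91 total_interest=$85.91
After 7 (withdraw($300)): balance=$385.91 total_interest=$85.91

Answer: 385.91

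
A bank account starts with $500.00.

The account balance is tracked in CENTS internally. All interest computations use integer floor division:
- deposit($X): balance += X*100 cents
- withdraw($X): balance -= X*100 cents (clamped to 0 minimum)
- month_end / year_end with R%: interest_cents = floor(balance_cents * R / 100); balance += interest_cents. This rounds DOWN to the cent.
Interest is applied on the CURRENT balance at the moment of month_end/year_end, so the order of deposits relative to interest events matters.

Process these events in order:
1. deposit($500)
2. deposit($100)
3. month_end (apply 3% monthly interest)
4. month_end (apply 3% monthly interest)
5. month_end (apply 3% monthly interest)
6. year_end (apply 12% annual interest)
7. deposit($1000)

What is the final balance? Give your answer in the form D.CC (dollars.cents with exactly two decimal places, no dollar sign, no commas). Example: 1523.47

Answer: 2346.22

Derivation:
After 1 (deposit($500)): balance=$1000.00 total_interest=$0.00
After 2 (deposit($100)): balance=$1100.00 total_interest=$0.00
After 3 (month_end (apply 3% monthly interest)): balance=$1133.00 total_interest=$33.00
After 4 (month_end (apply 3% monthly interest)): balance=$1166.99 total_interest=$66.99
After 5 (month_end (apply 3% monthly interest)): balance=$1201.99 total_interest=$101.99
After 6 (year_end (apply 12% annual interest)): balance=$1346.22 total_interest=$246.22
After 7 (deposit($1000)): balance=$2346.22 total_interest=$246.22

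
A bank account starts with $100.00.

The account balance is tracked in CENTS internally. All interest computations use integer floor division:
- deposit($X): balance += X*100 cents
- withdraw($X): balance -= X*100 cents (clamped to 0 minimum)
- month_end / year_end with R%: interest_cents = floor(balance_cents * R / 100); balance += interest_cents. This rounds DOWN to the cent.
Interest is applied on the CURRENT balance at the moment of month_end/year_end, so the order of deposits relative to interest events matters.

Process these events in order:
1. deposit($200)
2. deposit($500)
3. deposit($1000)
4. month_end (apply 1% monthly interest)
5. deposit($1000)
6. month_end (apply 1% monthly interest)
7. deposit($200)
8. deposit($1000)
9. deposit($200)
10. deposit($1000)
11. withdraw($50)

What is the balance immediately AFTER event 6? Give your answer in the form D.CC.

Answer: 2846.18

Derivation:
After 1 (deposit($200)): balance=$300.00 total_interest=$0.00
After 2 (deposit($500)): balance=$800.00 total_interest=$0.00
After 3 (deposit($1000)): balance=$1800.00 total_interest=$0.00
After 4 (month_end (apply 1% monthly interest)): balance=$1818.00 total_interest=$18.00
After 5 (deposit($1000)): balance=$2818.00 total_interest=$18.00
After 6 (month_end (apply 1% monthly interest)): balance=$2846.18 total_interest=$46.18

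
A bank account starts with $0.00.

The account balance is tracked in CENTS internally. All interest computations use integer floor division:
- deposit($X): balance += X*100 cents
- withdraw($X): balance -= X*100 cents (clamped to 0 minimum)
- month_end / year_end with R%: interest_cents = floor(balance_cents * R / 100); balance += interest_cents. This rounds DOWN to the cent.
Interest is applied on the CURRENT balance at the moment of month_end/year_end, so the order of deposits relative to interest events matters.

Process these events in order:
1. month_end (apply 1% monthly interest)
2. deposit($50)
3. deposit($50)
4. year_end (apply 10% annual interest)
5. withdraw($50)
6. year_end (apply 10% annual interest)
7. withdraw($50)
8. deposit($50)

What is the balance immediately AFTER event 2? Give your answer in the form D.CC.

After 1 (month_end (apply 1% monthly interest)): balance=$0.00 total_interest=$0.00
After 2 (deposit($50)): balance=$50.00 total_interest=$0.00

Answer: 50.00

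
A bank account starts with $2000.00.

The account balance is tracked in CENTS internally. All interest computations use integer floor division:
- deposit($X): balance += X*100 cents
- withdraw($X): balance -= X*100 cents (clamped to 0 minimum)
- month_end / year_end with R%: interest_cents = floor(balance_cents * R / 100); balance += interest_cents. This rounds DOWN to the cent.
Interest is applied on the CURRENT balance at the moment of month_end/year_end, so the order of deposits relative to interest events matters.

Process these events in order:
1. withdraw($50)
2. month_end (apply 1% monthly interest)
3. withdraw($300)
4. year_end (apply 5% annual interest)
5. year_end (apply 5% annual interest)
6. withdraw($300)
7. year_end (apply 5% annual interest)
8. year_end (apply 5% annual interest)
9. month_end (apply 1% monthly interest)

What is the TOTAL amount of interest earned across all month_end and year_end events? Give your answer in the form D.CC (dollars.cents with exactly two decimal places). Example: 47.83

Answer: 365.50

Derivation:
After 1 (withdraw($50)): balance=$1950.00 total_interest=$0.00
After 2 (month_end (apply 1% monthly interest)): balance=$1969.50 total_interest=$19.50
After 3 (withdraw($300)): balance=$1669.50 total_interest=$19.50
After 4 (year_end (apply 5% annual interest)): balance=$1752.97 total_interest=$102.97
After 5 (year_end (apply 5% annual interest)): balance=$1840.61 total_interest=$190.61
After 6 (withdraw($300)): balance=$1540.61 total_interest=$190.61
After 7 (year_end (apply 5% annual interest)): balance=$1617.64 total_interest=$267.64
After 8 (year_end (apply 5% annual interest)): balance=$1698.52 total_interest=$348.52
After 9 (month_end (apply 1% monthly interest)): balance=$1715.50 total_interest=$365.50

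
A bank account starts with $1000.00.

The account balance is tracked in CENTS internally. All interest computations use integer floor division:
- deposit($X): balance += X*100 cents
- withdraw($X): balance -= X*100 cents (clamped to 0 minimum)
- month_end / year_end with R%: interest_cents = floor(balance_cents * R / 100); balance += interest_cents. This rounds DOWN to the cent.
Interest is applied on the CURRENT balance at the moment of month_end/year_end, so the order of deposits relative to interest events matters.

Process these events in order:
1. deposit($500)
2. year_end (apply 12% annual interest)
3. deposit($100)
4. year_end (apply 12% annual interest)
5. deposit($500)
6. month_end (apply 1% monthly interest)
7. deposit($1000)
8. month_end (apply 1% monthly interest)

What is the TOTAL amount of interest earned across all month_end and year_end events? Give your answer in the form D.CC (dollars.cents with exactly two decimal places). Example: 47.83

After 1 (deposit($500)): balance=$1500.00 total_interest=$0.00
After 2 (year_end (apply 12% annual interest)): balance=$1680.00 total_interest=$180.00
After 3 (deposit($100)): balance=$1780.00 total_interest=$180.00
After 4 (year_end (apply 12% annual interest)): balance=$1993.60 total_interest=$393.60
After 5 (deposit($500)): balance=$2493.60 total_interest=$393.60
After 6 (month_end (apply 1% monthly interest)): balance=$2518.53 total_interest=$418.53
After 7 (deposit($1000)): balance=$3518.53 total_interest=$418.53
After 8 (month_end (apply 1% monthly interest)): balance=$3553.71 total_interest=$453.71

Answer: 453.71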